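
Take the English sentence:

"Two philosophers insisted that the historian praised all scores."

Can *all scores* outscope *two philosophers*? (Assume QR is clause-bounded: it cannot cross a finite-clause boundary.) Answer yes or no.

No

The DP *all scores* is contained in the finite complement clause *that the historian praised all scores*.
With QR restricted to its own tensed clause, the embedded quantifier cannot reach a matrix scope position.
The inverse ordering *all scores* > *two philosophers* is therefore underivable.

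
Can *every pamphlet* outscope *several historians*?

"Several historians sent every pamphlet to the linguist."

Both DPs are arguments of the same predicate; there is no clause or island boundary between them.
QR within a single clause is free, so the lower quantifier may take scope over the higher one.

Yes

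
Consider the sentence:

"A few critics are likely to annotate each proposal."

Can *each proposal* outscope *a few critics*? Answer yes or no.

*each proposal* is inside a raising infinitive, which is transparent to QR (no CP barrier), so it behaves as a matrix argument.
Clause-internal QR can adjoin the lower DP above the subject, yielding the inverse reading.

Yes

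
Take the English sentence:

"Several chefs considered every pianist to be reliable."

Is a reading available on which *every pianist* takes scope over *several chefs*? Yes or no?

Yes

The ECM infinitive is scope-transparent — *every pianist* is free to raise above *several chefs*.
Clause-internal QR can adjoin the lower DP above the subject, yielding the inverse reading.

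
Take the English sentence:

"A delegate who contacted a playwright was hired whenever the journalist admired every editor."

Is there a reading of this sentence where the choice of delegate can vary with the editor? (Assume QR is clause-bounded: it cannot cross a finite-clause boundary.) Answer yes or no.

That reading corresponds to *every editor* > *a delegate*.
The target quantifier *every editor* is part of the adjunct clause *whenever the journalist admired every editor*.
Since the clause is an adjunct (not a complement), the Adjunct Condition blocks QR across its edge.
So *every editor* cannot raise high enough to outscope *a delegate*; only the surface ordering *a delegate* > *every editor* is available.

No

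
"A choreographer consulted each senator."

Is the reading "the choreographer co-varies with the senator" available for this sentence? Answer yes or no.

Yes

The described interpretation is the *each senator* > *a choreographer* scoping.
Both DPs are arguments of the same predicate; there is no clause or island boundary between them.
With no island boundary between them, the object can take inverse scope over the subject via ordinary QR within the clause.
The sentence is scopally ambiguous between *a choreographer* > *each senator* and *each senator* > *a choreographer*.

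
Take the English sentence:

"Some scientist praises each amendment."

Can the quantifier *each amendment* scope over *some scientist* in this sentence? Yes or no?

Yes

*each amendment* is the matrix object and *some scientist* the matrix subject; the two are clausemates.
QR within a single clause is free, so the lower quantifier may take scope over the higher one.
So *each amendment* > *some scientist* is among the available readings.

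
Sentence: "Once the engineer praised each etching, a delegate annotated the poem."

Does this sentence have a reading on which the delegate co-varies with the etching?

That reading corresponds to *each etching* > *a delegate*.
The DP *each etching* is contained in the adjunct clause *once the engineer praised each etching*.
Adverbial clauses are not L-marked, so they are barriers for QR — the quantifier cannot escape the adjunct.
There is no licit LF on which *each etching* c-commands *a delegate*.

No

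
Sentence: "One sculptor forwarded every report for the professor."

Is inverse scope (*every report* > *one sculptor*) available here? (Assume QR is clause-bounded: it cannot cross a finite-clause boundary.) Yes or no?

Yes

*one sculptor* and *every report* are co-arguments of the matrix verb, with nothing but a clause-internal boundary between them.
QR within a single clause is free, so the lower quantifier may take scope over the higher one.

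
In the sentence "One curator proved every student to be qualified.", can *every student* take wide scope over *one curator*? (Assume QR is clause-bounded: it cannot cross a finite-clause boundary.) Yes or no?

This is an ECM construction: *every student* is the infinitival subject, Case-marked by the matrix verb, and the infinitive is transparent for QR.
QR within a single clause is free, so the lower quantifier may take scope over the higher one.

Yes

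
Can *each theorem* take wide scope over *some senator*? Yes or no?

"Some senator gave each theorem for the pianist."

Yes

Both DPs are arguments of the same predicate; there is no clause or island boundary between them.
Ordinary QR to a clause-peripheral position gives the wide-scope LF for the lower DP.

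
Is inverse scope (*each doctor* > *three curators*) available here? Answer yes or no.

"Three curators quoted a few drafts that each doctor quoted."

No

The DP *each doctor* is contained in the relative clause *that each doctor quoted* modifying *a few drafts*.
A relative clause is a scope island — quantifier raising cannot cross its boundary.
So *each doctor* cannot raise high enough to outscope *three curators*; only the surface ordering *three curators* > *each doctor* is available.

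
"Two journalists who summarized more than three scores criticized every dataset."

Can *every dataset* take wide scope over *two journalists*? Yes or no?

Although the sentence contains a relative clause (*who summarized more than three scores*), *every dataset* is outside it, in the matrix VP.
With no island boundary between them, the object can take inverse scope over the subject via ordinary QR within the clause.

Yes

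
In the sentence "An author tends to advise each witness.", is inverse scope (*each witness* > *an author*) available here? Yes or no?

The matrix predicate is a raising verb, whose infinitival complement is not a scope island — *each witness* can QR into the matrix clause.
No island intervenes, so both surface and inverse scope are derivable.

Yes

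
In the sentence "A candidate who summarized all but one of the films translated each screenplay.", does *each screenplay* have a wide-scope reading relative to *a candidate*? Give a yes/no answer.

*each screenplay* sits in the matrix clause, not in the relative clause on *a candidate*.
With no island boundary between them, the object can take inverse scope over the subject via ordinary QR within the clause.

Yes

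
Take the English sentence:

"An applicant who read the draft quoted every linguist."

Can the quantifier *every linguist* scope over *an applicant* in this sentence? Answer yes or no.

The relative clause *who read the draft* modifies *an applicant*, but *every linguist* is not inside that relative clause — it is an argument of the matrix verb.
QR within a single clause is free, so the lower quantifier may take scope over the higher one.

Yes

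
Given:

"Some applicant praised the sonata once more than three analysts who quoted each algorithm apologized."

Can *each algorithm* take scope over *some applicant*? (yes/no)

*each algorithm* occurs within the relative clause *who quoted each algorithm*, which is itself inside the adjunct *once more than three analysts who quoted each algorithm apologized*.
The quantifier would have to escape first the RC and then the adjunct — two independent island violations.
*each algorithm* > *some applicant* would require crossing that boundary, which is illicit.
(Only the surface reading survives: one fixed applicant with respect to all the relevant algorithms.)

No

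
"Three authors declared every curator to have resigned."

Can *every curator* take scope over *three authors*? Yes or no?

Yes

ECM infinitives lack a CP barrier, so *every curator* can QR over the matrix subject *three authors*.
Nothing blocks QR of the lower DP to a position above the higher one, so inverse scope is available.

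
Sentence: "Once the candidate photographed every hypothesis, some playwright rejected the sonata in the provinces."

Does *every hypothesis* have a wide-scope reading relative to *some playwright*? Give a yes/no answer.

No

*every hypothesis* occurs within the adjunct clause *once the candidate photographed every hypothesis*.
Since the clause is an adjunct (not a complement), the Adjunct Condition blocks QR across its edge.
So the wide-scope reading for *every hypothesis* is blocked.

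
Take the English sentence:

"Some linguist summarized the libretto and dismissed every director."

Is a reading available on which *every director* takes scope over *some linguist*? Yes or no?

No

Structurally, *every director* is inside one conjunct of the coordinate structure (*dismissed every director*).
The Coordinate Structure Constraint blocks movement (including QR) out of a single conjunct.
Hence only narrow scope for *every director* (under *some linguist*) survives.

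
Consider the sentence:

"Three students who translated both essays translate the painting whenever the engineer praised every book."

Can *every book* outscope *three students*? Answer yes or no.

No

The DP *every book* is contained in the adjunct clause *whenever the engineer praised every book*.
Adjunct clauses are scope islands: a quantifier inside an adjunct cannot raise into the matrix clause.
There is no licit LF on which *every book* c-commands *three students*.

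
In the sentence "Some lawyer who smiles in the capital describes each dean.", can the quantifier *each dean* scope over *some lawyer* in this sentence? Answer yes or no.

Yes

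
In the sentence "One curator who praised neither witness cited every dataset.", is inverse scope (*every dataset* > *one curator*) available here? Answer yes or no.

*every dataset* sits in the matrix clause, not in the relative clause on *one curator*.
Since no island is crossed, the inverse ordering is licensed alongside surface scope.

Yes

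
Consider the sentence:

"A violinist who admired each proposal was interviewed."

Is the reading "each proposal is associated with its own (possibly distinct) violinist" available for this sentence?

The paraphrase describes the scope ordering *each proposal* > *a violinist*.
*each proposal* is embedded in the relative clause *who admired each proposal*.
A relative clause is a scope island — quantifier raising cannot cross its boundary.
So the wide-scope reading for *each proposal* is blocked.

No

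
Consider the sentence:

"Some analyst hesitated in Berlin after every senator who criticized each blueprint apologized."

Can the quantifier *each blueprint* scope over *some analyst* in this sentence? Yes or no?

The DP *each blueprint* is contained in the relative clause *who criticized each blueprint*, which is itself inside the adjunct *after every senator who criticized each blueprint apologized*.
Two island boundaries intervene — the relative clause and the adjunct. Either alone would block QR.
So *each blueprint* cannot raise to a position above *some analyst*.
(Only the surface reading survives: one fixed analyst with respect to all the relevant blueprints.)

No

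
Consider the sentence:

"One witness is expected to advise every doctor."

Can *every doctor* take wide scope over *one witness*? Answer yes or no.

Yes

The matrix predicate is a raising verb, whose infinitival complement is not a scope island — *every doctor* can QR into the matrix clause.
QR within a single clause is free, so the lower quantifier may take scope over the higher one.
The sentence is scopally ambiguous between *one witness* > *every doctor* and *every doctor* > *one witness*.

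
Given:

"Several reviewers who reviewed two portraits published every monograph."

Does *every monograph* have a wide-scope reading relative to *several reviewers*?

The RC *who reviewed two portraits* is an island, but *every monograph* is not inside it — it is the matrix object, a clausemate of *several reviewers*.
Ordinary QR to a clause-peripheral position gives the wide-scope LF for the lower DP.

Yes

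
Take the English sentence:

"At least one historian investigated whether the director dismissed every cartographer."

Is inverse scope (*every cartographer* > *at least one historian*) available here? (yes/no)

Structurally, *every cartographer* is inside the embedded question *whether the director dismissed every cartographer*.
Embedded wh-clauses are opaque for QR, so the quantifier stays inside the question.
*every cartographer* > *at least one historian* would require crossing that boundary, which is illicit.

No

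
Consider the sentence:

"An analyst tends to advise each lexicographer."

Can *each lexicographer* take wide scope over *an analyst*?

Infinitival complements of raising predicates do not block QR; *each lexicographer* and *an analyst* are effectively clausemates.
Since no island is crossed, the inverse ordering is licensed alongside surface scope.

Yes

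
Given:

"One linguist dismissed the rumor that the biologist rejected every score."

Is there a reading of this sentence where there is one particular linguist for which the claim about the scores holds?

Yes

This is the *one linguist* > *every score* reading.
That is the surface-scope ordering, which is always one of the available readings — island constraints only ever restrict inverse scope.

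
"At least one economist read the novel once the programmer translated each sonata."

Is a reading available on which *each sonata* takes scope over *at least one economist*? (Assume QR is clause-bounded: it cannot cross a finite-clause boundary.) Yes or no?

No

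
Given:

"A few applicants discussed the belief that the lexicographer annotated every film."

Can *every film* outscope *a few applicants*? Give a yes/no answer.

*every film* occurs within the complex NP *the belief that the lexicographer annotated every film*.
The Complex NP Constraint bars QR out of the complement clause of a noun.
So *every film* cannot raise to a position above *a few applicants*.

No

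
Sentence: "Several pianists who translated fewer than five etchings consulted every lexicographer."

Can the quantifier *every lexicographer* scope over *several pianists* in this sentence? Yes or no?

*every lexicographer* is a matrix argument; only *several pianists* is modified by the relative clause *who translated fewer than five etchings*, so the RC island is irrelevant to the target quantifier.
With no island boundary between them, the object can take inverse scope over the subject via ordinary QR within the clause.
So *every lexicographer* > *several pianists* is among the available readings.

Yes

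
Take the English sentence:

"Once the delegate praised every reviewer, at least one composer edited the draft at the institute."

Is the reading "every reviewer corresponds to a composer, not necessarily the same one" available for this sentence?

The paraphrase describes the scope ordering *every reviewer* > *at least one composer*.
The DP *every reviewer* is contained in the adjunct clause *once the delegate praised every reviewer*.
Adjuncts are opaque for quantifier raising; a quantifier in an adjunct stays inside it.
The ordering *every reviewer* > *at least one composer* is therefore underivable.

No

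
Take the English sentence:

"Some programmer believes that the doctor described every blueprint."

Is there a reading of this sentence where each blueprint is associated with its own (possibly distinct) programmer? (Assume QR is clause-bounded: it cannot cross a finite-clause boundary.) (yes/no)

The described interpretation is the *every blueprint* > *some programmer* scoping.
Structurally, *every blueprint* is inside the finite complement clause *that the doctor described every blueprint*.
Given the clause-boundedness assumption, QR cannot cross the finite CP into the matrix.
*every blueprint* > *some programmer* would require crossing that boundary, which is illicit.

No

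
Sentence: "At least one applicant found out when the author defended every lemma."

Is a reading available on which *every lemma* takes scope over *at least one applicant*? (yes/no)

The DP *every lemma* is contained in the embedded question *when the author defended every lemma*.
QR across an interrogative CP boundary is ruled out as a wh-island violation.
Hence only narrow scope for *every lemma* (under *at least one applicant*) survives.
(Only the surface reading survives: one fixed applicant with respect to all the relevant lemmas.)

No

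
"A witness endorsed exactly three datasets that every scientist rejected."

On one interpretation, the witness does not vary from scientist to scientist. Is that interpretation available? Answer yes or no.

This is the *a witness* > *every scientist* reading.
Nothing needs to raise for *a witness* > *every scientist*, so no island constraint is at stake.

Yes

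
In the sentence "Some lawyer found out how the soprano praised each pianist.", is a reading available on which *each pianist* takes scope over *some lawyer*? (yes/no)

No

The DP *each pianist* is contained in the embedded question *how the soprano praised each pianist*.
Embedded questions are wh-islands: a quantifier inside an indirect question cannot QR into the matrix clause.
*each pianist* is confined to the island and cannot take scope over *some lawyer*.
(Only the surface reading survives: one fixed lawyer with respect to all the relevant pianists.)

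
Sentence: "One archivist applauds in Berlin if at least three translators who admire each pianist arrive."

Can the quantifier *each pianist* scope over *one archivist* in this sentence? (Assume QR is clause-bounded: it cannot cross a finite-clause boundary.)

No

*each pianist* sits inside the relative clause *who admire each pianist*, which is itself inside the adjunct *if at least three translators who admire each pianist arrive*.
Nested islands: the RC island is itself inside an adjunct island, so wide scope is doubly excluded.
There is no licit LF on which *each pianist* c-commands *one archivist*.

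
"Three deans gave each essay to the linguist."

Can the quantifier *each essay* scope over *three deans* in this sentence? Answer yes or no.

*each essay* is the matrix object and *three deans* the matrix subject; the two are clausemates.
QR within a single clause is free, so the lower quantifier may take scope over the higher one.
The sentence is scopally ambiguous between *three deans* > *each essay* and *each essay* > *three deans*.

Yes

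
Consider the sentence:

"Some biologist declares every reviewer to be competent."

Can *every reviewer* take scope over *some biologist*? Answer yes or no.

ECM infinitives lack a CP barrier, so *every reviewer* can QR over the matrix subject *some biologist*.
Since no island is crossed, the inverse ordering is licensed alongside surface scope.

Yes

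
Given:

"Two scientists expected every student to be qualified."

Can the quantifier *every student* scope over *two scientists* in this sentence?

*every student* is an ECM subject; ECM complements are not islands, and the embedded quantifier may take matrix scope.
No island intervenes, so both surface and inverse scope are derivable.

Yes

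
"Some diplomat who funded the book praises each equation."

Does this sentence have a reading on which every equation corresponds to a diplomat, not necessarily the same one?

Yes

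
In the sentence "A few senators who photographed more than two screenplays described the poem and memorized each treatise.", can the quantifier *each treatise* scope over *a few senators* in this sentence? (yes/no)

*each treatise* occurs within one conjunct of the coordinate structure (*memorized each treatise*).
QR out of a conjunct would have to apply non-ATB, which the CSC forbids.
The inverse ordering *each treatise* > *a few senators* is therefore underivable.

No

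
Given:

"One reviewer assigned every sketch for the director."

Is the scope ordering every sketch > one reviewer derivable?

*every sketch* is the matrix object and *one reviewer* the matrix subject; the two are clausemates.
Ordinary QR to a clause-peripheral position gives the wide-scope LF for the lower DP.

Yes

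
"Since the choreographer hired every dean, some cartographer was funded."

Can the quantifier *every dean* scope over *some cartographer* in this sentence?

*every dean* is embedded in the adjunct clause *since the choreographer hired every dean*.
The adjunct-island constraint bars QR out of an adverbial clause.
The ordering *every dean* > *some cartographer* is therefore underivable.

No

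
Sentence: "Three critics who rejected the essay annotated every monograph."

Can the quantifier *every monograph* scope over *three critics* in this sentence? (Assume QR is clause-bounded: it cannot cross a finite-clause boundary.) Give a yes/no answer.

Yes

The relative clause *who rejected the essay* modifies *three critics*, but *every monograph* is not inside that relative clause — it is an argument of the matrix verb.
QR within a single clause is free, so the lower quantifier may take scope over the higher one.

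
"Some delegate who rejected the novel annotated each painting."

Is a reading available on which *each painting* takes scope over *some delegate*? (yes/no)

Yes

Although the sentence contains a relative clause (*who rejected the novel*), *each painting* is outside it, in the matrix VP.
With no island boundary between them, the object can take inverse scope over the subject via ordinary QR within the clause.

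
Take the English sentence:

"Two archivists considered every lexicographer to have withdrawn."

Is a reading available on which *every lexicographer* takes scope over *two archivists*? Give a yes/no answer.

Yes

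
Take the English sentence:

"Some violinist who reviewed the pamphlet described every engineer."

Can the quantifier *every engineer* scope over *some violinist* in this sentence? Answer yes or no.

*every engineer* sits in the matrix clause, not in the relative clause on *some violinist*.
Nothing blocks QR of the lower DP to a position above the higher one, so inverse scope is available.
Both orderings are possible: *some violinist* > *every engineer* and *every engineer* > *some violinist*.

Yes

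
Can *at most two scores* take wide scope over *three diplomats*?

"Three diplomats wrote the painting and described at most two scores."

*at most two scores* occurs within one conjunct of the coordinate structure (*described at most two scores*).
The Coordinate Structure Constraint blocks movement (including QR) out of a single conjunct.
There is no licit LF on which *at most two scores* c-commands *three diplomats*.

No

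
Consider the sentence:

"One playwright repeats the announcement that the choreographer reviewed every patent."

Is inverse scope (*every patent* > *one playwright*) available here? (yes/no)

No

*every patent* occurs within the complex NP *the announcement that the choreographer reviewed every patent*.
Since the clause is the complement of a nominal head, the CNPC blocks scope extraction.
*every patent* is confined to the island and cannot take scope over *one playwright*.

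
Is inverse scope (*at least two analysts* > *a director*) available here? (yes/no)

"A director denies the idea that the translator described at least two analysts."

No

*at least two analysts* occurs within the complex NP *the idea that the translator described at least two analysts*.
The complex NP is opaque for QR — the quantifier is frozen inside the noun's complement.
There is no licit LF on which *at least two analysts* c-commands *a director*.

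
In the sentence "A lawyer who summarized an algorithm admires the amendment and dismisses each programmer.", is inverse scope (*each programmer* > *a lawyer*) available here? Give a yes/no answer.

No

*each programmer* is embedded in one conjunct of the coordinate structure (*dismisses each programmer*).
The Coordinate Structure Constraint blocks movement (including QR) out of a single conjunct.
*each programmer* > *a lawyer* would require crossing that boundary, which is illicit.
(Only the surface reading survives: one fixed lawyer with respect to all the relevant programmers.)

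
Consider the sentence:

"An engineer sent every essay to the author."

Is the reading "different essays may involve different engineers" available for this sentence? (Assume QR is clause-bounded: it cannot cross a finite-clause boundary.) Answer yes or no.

Yes

The described interpretation is the *every essay* > *an engineer* scoping.
*an engineer* and *every essay* are co-arguments of the matrix verb, with nothing but a clause-internal boundary between them.
Nothing blocks QR of the lower DP to a position above the higher one, so inverse scope is available.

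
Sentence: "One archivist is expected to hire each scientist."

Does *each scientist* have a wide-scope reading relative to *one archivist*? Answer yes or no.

Yes

*each scientist* is the object of the infinitival complement of a raising predicate; raising infinitives are transparent for QR, so the two DPs are in effect clausemates.
No island intervenes, so both surface and inverse scope are derivable.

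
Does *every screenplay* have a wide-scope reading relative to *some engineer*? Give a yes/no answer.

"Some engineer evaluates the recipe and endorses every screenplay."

*every screenplay* occurs within one conjunct of the coordinate structure (*endorses every screenplay*).
The Coordinate Structure Constraint blocks movement (including QR) out of a single conjunct.
*every screenplay* > *some engineer* would require crossing that boundary, which is illicit.

No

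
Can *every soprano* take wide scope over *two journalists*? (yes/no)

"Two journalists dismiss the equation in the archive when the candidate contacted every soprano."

The DP *every soprano* is contained in the adjunct clause *when the candidate contacted every soprano*.
Scope out of an adjunct clause is unavailable: QR respects the adjunct-island constraint.
*every soprano* is confined to the island and cannot take scope over *two journalists*.

No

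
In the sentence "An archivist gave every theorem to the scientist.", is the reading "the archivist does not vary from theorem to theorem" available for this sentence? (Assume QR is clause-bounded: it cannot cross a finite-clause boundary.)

The described interpretation is the *an archivist* > *every theorem* scoping.
That is the surface-scope ordering, which is always one of the available readings — island constraints only ever restrict inverse scope.

Yes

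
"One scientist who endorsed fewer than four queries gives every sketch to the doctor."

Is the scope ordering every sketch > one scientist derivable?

The relative clause *who endorsed fewer than four queries* modifies *one scientist*, but *every sketch* is not inside that relative clause — it is an argument of the matrix verb.
Since no island is crossed, the inverse ordering is licensed alongside surface scope.
The sentence is scopally ambiguous between *one scientist* > *every sketch* and *every sketch* > *one scientist*.

Yes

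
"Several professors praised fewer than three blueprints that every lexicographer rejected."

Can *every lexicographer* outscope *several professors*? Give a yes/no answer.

No

The target quantifier *every lexicographer* is part of the relative clause *that every lexicographer rejected* modifying *fewer than three blueprints*.
The relative clause forms an island for QR, so the quantifier is confined to the head noun's restrictor.
*every lexicographer* > *several professors* would require crossing that boundary, which is illicit.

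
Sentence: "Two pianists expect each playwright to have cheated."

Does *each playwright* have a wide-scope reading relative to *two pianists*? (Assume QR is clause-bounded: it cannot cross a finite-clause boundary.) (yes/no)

Yes

*each playwright* is the subject of an ECM infinitive — the infinitival complement of an ECM verb is not a scope island, so *each playwright* can raise into the matrix clause.
Since no island is crossed, the inverse ordering is licensed alongside surface scope.
So *each playwright* > *two pianists* is among the available readings.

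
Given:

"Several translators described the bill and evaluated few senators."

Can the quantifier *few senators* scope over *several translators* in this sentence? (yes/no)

Structurally, *few senators* is inside one conjunct of the coordinate structure (*evaluated few senators*).
Asymmetric QR out of one conjunct violates the Coordinate Structure Constraint.
Hence only narrow scope for *few senators* (under *several translators*) survives.

No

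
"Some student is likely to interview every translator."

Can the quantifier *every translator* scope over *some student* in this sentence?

Yes

*every translator* is inside a raising infinitive, which is transparent to QR (no CP barrier), so it behaves as a matrix argument.
With no island boundary between them, the object can take inverse scope over the subject via ordinary QR within the clause.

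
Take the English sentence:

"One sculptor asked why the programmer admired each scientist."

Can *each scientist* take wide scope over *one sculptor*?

No

Structurally, *each scientist* is inside the embedded question *why the programmer admired each scientist*.
QR across an interrogative CP boundary is ruled out as a wh-island violation.
*each scientist* is confined to the island and cannot take scope over *one sculptor*.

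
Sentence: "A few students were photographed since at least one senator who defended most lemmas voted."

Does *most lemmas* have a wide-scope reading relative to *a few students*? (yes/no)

No

*most lemmas* sits inside the relative clause *who defended most lemmas*, which is itself inside the adjunct *since at least one senator who defended most lemmas voted*.
The quantifier would have to escape first the RC and then the adjunct — two independent island violations.
So the wide-scope reading for *most lemmas* is blocked.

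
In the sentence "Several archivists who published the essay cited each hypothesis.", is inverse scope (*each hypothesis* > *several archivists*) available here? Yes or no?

Yes

The RC *who published the essay* is an island, but *each hypothesis* is not inside it — it is the matrix object, a clausemate of *several archivists*.
Clause-internal QR can adjoin the lower DP above the subject, yielding the inverse reading.
Both orderings are possible: *several archivists* > *each hypothesis* and *each hypothesis* > *several archivists*.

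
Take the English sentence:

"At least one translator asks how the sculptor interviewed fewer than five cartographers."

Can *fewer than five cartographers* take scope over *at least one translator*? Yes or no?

No

The DP *fewer than five cartographers* is contained in the embedded question *how the sculptor interviewed fewer than five cartographers*.
The wh-island constraint blocks QR out of an embedded interrogative.
So the wide-scope reading for *fewer than five cartographers* is blocked.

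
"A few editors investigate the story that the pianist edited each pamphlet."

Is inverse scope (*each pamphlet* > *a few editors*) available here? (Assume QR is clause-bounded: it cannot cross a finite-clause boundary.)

*each pamphlet* sits inside the complex NP *the story that the pianist edited each pamphlet*.
A that-clause complement to a noun is an island; QR cannot cross the NP boundary.
The inverse ordering *each pamphlet* > *a few editors* is therefore underivable.

No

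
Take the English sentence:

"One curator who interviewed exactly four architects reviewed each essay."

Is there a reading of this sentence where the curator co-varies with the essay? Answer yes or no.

Yes

The paraphrase describes the scope ordering *each essay* > *one curator*.
*each essay* sits in the matrix clause, not in the relative clause on *one curator*.
Since no island is crossed, the inverse ordering is licensed alongside surface scope.
So *each essay* > *one curator* is among the available readings.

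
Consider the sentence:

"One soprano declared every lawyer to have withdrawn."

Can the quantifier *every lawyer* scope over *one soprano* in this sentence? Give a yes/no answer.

Yes

*every lawyer* is the subject of an ECM infinitive — the infinitival complement of an ECM verb is not a scope island, so *every lawyer* can raise into the matrix clause.
Nothing blocks QR of the lower DP to a position above the higher one, so inverse scope is available.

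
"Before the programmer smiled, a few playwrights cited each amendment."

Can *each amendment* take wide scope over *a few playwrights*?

The adjunct island is irrelevant here — *each amendment* and *a few playwrights* are both in the matrix clause.
Since no island is crossed, the inverse ordering is licensed alongside surface scope.

Yes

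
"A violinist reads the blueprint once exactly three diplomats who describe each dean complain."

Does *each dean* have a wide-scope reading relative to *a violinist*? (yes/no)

The DP *each dean* is contained in the relative clause *who describe each dean*, which is itself inside the adjunct *once exactly three diplomats who describe each dean complain*.
Both the relative clause and the enclosing adjunct are scope islands; QR cannot cross either.
So the wide-scope reading for *each dean* is blocked.

No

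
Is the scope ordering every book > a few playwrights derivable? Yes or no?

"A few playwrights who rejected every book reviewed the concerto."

The target quantifier *every book* is part of the relative clause *who rejected every book*.
Quantifiers inside a relative clause are trapped there; the RC boundary blocks QR.
There is no licit LF on which *every book* c-commands *a few playwrights*.

No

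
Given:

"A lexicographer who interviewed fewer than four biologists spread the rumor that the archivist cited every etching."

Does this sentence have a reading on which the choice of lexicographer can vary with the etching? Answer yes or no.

No

The paraphrase describes the scope ordering *every etching* > *a lexicographer*.
The DP *every etching* is contained in the complex NP *the rumor that the archivist cited every etching*.
Noun-complement clauses are scope islands (the Complex NP Constraint): a quantifier inside one cannot scope into the matrix.
So the wide-scope reading for *every etching* is blocked.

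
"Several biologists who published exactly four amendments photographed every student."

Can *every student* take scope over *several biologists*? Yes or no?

Yes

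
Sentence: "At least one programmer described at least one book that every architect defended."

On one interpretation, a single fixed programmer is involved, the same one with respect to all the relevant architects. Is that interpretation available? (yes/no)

Yes

The described interpretation is the *at least one programmer* > *every architect* scoping.
Surface scope (*at least one programmer* > *every architect*) is always derivable; islands only block QR, not in-situ interpretation.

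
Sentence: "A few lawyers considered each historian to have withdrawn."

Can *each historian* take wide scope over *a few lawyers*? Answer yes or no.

Yes

*each historian* is the subject of an ECM infinitive — the infinitival complement of an ECM verb is not a scope island, so *each historian* can raise into the matrix clause.
Nothing blocks QR of the lower DP to a position above the higher one, so inverse scope is available.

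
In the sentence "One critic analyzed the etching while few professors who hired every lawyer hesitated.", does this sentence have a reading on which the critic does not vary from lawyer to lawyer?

Yes

That reading corresponds to *one critic* > *every lawyer*.
Nothing needs to raise for *one critic* > *every lawyer*, so no island constraint is at stake.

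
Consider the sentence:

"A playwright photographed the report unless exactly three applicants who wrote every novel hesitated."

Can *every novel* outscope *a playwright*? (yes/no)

The DP *every novel* is contained in the relative clause *who wrote every novel*, which is itself inside the adjunct *unless exactly three applicants who wrote every novel hesitated*.
Both the relative clause and the enclosing adjunct are scope islands; QR cannot cross either.
*every novel* is confined to the island and cannot take scope over *a playwright*.
(Only the surface reading survives: one fixed playwright with respect to all the relevant novels.)

No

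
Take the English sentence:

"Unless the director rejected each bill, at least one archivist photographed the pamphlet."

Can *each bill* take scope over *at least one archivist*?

No

*each bill* occurs within the adjunct clause *unless the director rejected each bill*.
The adjunct-island constraint bars QR out of an adverbial clause.
*each bill* is confined to the island and cannot take scope over *at least one archivist*.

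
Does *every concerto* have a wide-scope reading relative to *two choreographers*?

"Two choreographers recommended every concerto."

*two choreographers* and *every concerto* are co-arguments of the matrix verb, with nothing but a clause-internal boundary between them.
Since no island is crossed, the inverse ordering is licensed alongside surface scope.

Yes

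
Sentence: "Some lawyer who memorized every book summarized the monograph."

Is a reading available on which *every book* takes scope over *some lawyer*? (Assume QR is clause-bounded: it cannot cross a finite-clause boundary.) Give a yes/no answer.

No

*every book* is embedded in the relative clause *who memorized every book*.
Quantifiers inside a relative clause are trapped there; the RC boundary blocks QR.
Hence only narrow scope for *every book* (under *some lawyer*) survives.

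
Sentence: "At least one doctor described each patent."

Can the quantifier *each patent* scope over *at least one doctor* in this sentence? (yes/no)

Yes

*at least one doctor* and *each patent* are co-arguments of the matrix verb, with nothing but a clause-internal boundary between them.
No island intervenes, so both surface and inverse scope are derivable.
So *each patent* > *at least one doctor* is among the available readings.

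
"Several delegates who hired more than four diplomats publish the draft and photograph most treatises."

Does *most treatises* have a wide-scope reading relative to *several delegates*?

No

The target quantifier *most treatises* is part of one conjunct of the coordinate structure (*photograph most treatises*).
Coordinate structures are islands for non-across-the-board movement, QR included.
*most treatises* > *several delegates* would require crossing that boundary, which is illicit.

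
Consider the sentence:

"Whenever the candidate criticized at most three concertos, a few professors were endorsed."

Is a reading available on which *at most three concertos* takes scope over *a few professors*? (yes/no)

No

Structurally, *at most three concertos* is inside the adjunct clause *whenever the candidate criticized at most three concertos*.
Adverbial clauses are not L-marked, so they are barriers for QR — the quantifier cannot escape the adjunct.
The ordering *at most three concertos* > *a few professors* is therefore underivable.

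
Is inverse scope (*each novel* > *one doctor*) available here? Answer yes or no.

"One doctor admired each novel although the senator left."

Yes

Neither queried DP is inside the adjunct, so the adjunct-island constraint does not apply.
Clause-internal QR can adjoin the lower DP above the subject, yielding the inverse reading.
Both orderings are possible: *one doctor* > *each novel* and *each novel* > *one doctor*.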